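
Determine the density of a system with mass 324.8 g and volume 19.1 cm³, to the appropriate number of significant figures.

17.0 g/cm³

density = 324.8 g ÷ 19.1 cm³ = 17.0052356021… g/cm³.
324.8 has 4 significant figures; 19.1 has 3.
Division/multiplication keeps the fewest: 3 significant figures.
Rounded: 17.0 g/cm³.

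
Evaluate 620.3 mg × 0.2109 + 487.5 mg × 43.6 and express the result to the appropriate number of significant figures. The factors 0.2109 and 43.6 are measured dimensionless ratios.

2.14 × 10⁴ mg

620.3 × 0.2109 = 130.82127 → 130.8 mg (4 s.f., last digit at the 10^-1 place).
487.5 × 43.6 = 21255 → 2.13 × 10⁴ mg (3 s.f., last digit at the 10^2 place).
Sum: 21385.82127 mg; keep the coarser place, 10^2.
Result: 2.14 × 10⁴ mg.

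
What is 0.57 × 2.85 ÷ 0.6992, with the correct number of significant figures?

2.3

0.57 × 2.85 ÷ 0.6992 = 2.32336956522…
Multiplication/division keeps the fewest significant figures: 0.57 → 2 s.f., 2.85 → 3 s.f., 0.6992 → 4 s.f.; limit is 2.
Rounded to 2 significant figures: 2.3.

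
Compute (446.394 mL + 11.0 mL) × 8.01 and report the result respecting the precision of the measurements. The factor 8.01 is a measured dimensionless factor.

446.394 mL + 11.0 mL = 457.394 mL; the sum is limited to 1 decimal place (4 s.f.).
Carrying full precision, 457.394 × 8.01 = 3663.72594 mL; 8.01 has 3 s.f., so the result keeps min(4, 3) = 3 s.f.
Rounded to 3 significant figures: 3.66 × 10³ mL.

3.66 × 10³ mL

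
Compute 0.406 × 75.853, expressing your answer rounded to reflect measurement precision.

0.406 × 75.853 = 30.796318
Multiplication/division keeps the fewest significant figures: 0.406 → 3 s.f., 75.853 → 5 s.f.; limit is 3.
Rounded to 3 significant figures: 30.8.

30.8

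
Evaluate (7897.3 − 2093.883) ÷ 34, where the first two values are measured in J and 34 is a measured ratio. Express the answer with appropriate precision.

1.7 × 10² J

7897.3 J − 2093.883 J = 5803.417 J; the difference is limited to 1 decimal place (5 s.f.).
Carrying full precision, 5803.417 ÷ 34 = 170.688735294… J; 34 has 2 s.f., so the result keeps min(5, 2) = 2 s.f.
Rounded to 2 significant figures: 1.7 × 10² J.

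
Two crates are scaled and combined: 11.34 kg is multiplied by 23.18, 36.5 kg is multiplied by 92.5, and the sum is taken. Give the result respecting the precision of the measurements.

3.64 × 10³ kg

11.34 × 23.18 = 262.8612 → 262.9 kg (4 s.f., last digit at the 10^-1 place).
36.5 × 92.5 = 3376.25 → 3.38 × 10³ kg (3 s.f., last digit at the 10^1 place).
Sum: 3639.1112 kg; keep the coarser place, 10^1.
Result: 3.64 × 10³ kg.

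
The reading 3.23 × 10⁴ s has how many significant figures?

3.23 × 10⁴: in scientific notation every digit of the coefficient is significant.

3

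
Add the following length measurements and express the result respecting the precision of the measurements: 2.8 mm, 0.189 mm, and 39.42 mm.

2.8 mm + 0.189 mm + 39.42 mm = 42.409 mm.
Addition/subtraction keeps the fewest decimal places: 2.8 → 1 decimal place, 0.189 → 3 decimal places, 39.42 → 2 decimal places; limit is 1.
Rounded to 1 decimal place: 42.4 mm.

42.4 mm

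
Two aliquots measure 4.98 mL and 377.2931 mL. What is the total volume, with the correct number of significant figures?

4.98 mL + 377.2931 mL = 382.2731 mL.
Addition/subtraction keeps the fewest decimal places: 4.98 → 2 decimal places, 377.2931 → 4 decimal places; limit is 2.
Rounded to 2 decimal places: 382.27 mL.

382.27 mL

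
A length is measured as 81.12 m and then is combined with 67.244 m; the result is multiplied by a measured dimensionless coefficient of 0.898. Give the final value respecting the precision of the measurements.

81.12 m + 67.244 m = 148.364 m; the sum is limited to 2 decimal places (5 s.f.).
Carrying full precision, 148.364 × 0.898 = 133.230872 m; 0.898 has 3 s.f., so the result keeps min(5, 3) = 3 s.f.
Rounded to 3 significant figures: 133 m.

133 m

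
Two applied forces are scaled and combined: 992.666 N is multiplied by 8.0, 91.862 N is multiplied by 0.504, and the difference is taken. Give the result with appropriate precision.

7.9 × 10³ N

992.666 × 8.0 = 7941.328 → 7.9 × 10³ N (2 s.f., last digit at the 10^2 place).
91.862 × 0.504 = 46.298448 → 46.3 N (3 s.f., last digit at the 10^-1 place).
Difference: 7895.029552 N; keep the coarser place, 10^2.
Result: 7.9 × 10³ N.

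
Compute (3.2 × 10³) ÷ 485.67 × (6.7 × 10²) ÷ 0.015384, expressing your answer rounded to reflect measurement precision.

2.9 × 10⁵

(3.2 × 10³) ÷ 485.67 × (6.7 × 10²) ÷ 0.015384 = 286955.287794…
Multiplication/division keeps the fewest significant figures: 3.2 × 10³ → 2 s.f., 485.67 → 5 s.f., 6.7 × 10² → 2 s.f., 0.015384 → 5 s.f.; limit is 2.
Rounded to 2 significant figures: 2.9 × 10⁵.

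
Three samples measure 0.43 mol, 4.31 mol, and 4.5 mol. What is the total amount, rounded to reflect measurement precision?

9.2 mol

0.43 mol + 4.31 mol + 4.5 mol = 9.24 mol.
Addition/subtraction keeps the fewest decimal places: 0.43 → 2 decimal places, 4.31 → 2 decimal places, 4.5 → 1 decimal place; limit is 1.
Rounded to 1 decimal place: 9.2 mol.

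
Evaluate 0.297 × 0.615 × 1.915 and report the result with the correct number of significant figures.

0.350

0.297 × 0.615 × 1.915 = 0.349784325
Multiplication/division keeps the fewest significant figures: 0.297 → 3 s.f., 0.615 → 3 s.f., 1.915 → 4 s.f.; limit is 3.
Rounded to 3 significant figures: 0.350.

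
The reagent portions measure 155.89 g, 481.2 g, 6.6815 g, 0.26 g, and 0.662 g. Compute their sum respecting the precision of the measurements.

155.89 g + 481.2 g + 6.6815 g + 0.26 g + 0.662 g = 644.6935 g.
Addition/subtraction keeps the fewest decimal places: 155.89 → 2 decimal places, 481.2 → 1 decimal place, 6.6815 → 4 decimal places, 0.26 → 2 decimal places, 0.662 → 3 decimal places; limit is 1.
Rounded to 1 decimal place: 644.7 g.

644.7 g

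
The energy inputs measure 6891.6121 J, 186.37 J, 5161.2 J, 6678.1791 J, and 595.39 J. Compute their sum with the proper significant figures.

6891.6121 J + 186.37 J + 5161.2 J + 6678.1791 J + 595.39 J = 19512.7512 J.
Addition/subtraction keeps the fewest decimal places: 6891.6121 → 4 decimal places, 186.37 → 2 decimal places, 5161.2 → 1 decimal place, 6678.1791 → 4 decimal places, 595.39 → 2 decimal places; limit is 1.
Rounded to 1 decimal place: 19512.8 J.

19512.8 J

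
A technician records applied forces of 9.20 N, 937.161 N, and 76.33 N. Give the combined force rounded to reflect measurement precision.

9.20 N + 937.161 N + 76.33 N = 1022.691 N.
Addition/subtraction keeps the fewest decimal places: 9.20 → 2 decimal places, 937.161 → 3 decimal places, 76.33 → 2 decimal places; limit is 2.
Rounded to 2 decimal places: 1022.69 N.

1022.69 N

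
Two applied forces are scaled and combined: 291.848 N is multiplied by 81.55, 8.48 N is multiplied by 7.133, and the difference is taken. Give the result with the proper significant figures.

2.374 × 10^4 N

291.848 × 81.55 = 23800.2044 → 2.380 × 10^4 N (4 s.f., last digit at the 10^1 place).
8.48 × 7.133 = 60.48784 → 60.5 N (3 s.f., last digit at the 10^-1 place).
Difference: 23739.71656 N; keep the coarser place, 10^1.
Result: 2.374 × 10^4 N.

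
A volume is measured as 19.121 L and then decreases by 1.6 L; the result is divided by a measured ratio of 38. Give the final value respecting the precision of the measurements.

0.46 L

19.121 L − 1.6 L = 17.521 L; the difference is limited to 1 decimal place (3 s.f.).
Carrying full precision, 17.521 ÷ 38 = 0.461078947368… L; 38 has 2 s.f., so the result keeps min(3, 2) = 2 s.f.
Rounded to 2 significant figures: 0.46 L.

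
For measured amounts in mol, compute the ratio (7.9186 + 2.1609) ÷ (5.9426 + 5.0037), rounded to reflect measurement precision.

0.920813

7.9186 + 2.1609 = 10.0795, limited to 4 d.p. → 6 s.f.; 5.9426 + 5.0037 = 10.9463, limited to 4 d.p. → 6 s.f.
Carrying full precision, 10.0795 ÷ 10.9463 = 0.920813425541…; keep min(6, 6) = 6 s.f.
Rounded to 6 significant figures: 0.920813.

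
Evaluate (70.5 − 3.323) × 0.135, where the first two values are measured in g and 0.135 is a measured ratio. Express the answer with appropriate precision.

70.5 g − 3.323 g = 67.177 g; the difference is limited to 1 decimal place (3 s.f.).
Carrying full precision, 67.177 × 0.135 = 9.068895 g; 0.135 has 3 s.f., so the result keeps min(3, 3) = 3 s.f.
Rounded to 3 significant figures: 9.07 g.

9.07 g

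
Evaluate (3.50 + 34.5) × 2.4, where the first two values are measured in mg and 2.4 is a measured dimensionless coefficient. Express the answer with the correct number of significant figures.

3.50 mg + 34.5 mg = 38.00 mg; the sum is limited to 1 decimal place (3 s.f.).
Carrying full precision, 38.00 × 2.4 = 91.2 mg; 2.4 has 2 s.f., so the result keeps min(3, 2) = 2 s.f.
Rounded to 2 significant figures: 91 mg.

91 mg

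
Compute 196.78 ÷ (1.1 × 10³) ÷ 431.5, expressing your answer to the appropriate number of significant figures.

196.78 ÷ (1.1 × 10³) ÷ 431.5 = 0.000414579163594…
Multiplication/division keeps the fewest significant figures: 196.78 → 5 s.f., 1.1 × 10³ → 2 s.f., 431.5 → 4 s.f.; limit is 2.
Rounded to 2 significant figures: 4.1 × 10⁻⁴.

4.1 × 10⁻⁴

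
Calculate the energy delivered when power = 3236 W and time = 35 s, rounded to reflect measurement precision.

energy delivered = 3236 W × 35 s = 113260 J.
3236 has 4 significant figures; 35 has 2.
Division/multiplication keeps the fewest: 2 significant figures.
Rounded: 1.1 × 10⁵ J.

1.1 × 10⁵ J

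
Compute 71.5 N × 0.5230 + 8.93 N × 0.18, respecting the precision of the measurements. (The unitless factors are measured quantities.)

71.5 × 0.5230 = 37.3945 → 37.4 N (3 s.f., last digit at the 10^-1 place).
8.93 × 0.18 = 1.6074 → 1.6 N (2 s.f., last digit at the 10^-1 place).
Sum: 39.0019 N; keep the coarser place, 10^-1.
Result: 39.0 N.

39.0 N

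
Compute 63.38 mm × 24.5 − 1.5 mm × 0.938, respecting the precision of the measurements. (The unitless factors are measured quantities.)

1.55 × 10³ mm

63.38 × 24.5 = 1552.81 → 1.55 × 10³ mm (3 s.f., last digit at the 10^1 place).
1.5 × 0.938 = 1.407 → 1.4 mm (2 s.f., last digit at the 10^-1 place).
Difference: 1551.403 mm; keep the coarser place, 10^1.
Result: 1.55 × 10³ mm.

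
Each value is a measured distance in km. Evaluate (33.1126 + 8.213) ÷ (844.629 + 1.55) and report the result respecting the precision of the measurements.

33.1126 + 8.213 = 41.3256, limited to 3 d.p. → 5 s.f.; 844.629 + 1.55 = 846.179, limited to 2 d.p. → 5 s.f.
Carrying full precision, 41.3256 ÷ 846.179 = 0.0488378936372…; keep min(5, 5) = 5 s.f.
Rounded to 5 significant figures: 0.048838.

0.048838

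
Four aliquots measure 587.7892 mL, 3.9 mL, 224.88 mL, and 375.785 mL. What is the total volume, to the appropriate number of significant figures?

587.7892 mL + 3.9 mL + 224.88 mL + 375.785 mL = 1192.3542 mL.
Addition/subtraction keeps the fewest decimal places: 587.7892 → 4 decimal places, 3.9 → 1 decimal place, 224.88 → 2 decimal places, 375.785 → 3 decimal places; limit is 1.
Rounded to 1 decimal place: 1.1924 × 10^3 mL.

1.1924 × 10^3 mL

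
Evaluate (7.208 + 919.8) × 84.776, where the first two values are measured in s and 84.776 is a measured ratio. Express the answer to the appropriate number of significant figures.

7.859 × 10^4 s

7.208 s + 919.8 s = 927.008 s; the sum is limited to 1 decimal place (4 s.f.).
Carrying full precision, 927.008 × 84.776 = 78588.030208 s; 84.776 has 5 s.f., so the result keeps min(4, 5) = 4 s.f.
Rounded to 4 significant figures: 7.859 × 10^4 s.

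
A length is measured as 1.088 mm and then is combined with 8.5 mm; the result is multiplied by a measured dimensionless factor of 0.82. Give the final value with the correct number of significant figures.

1.088 mm + 8.5 mm = 9.588 mm; the sum is limited to 1 decimal place (2 s.f.).
Carrying full precision, 9.588 × 0.82 = 7.86216 mm; 0.82 has 2 s.f., so the result keeps min(2, 2) = 2 s.f.
Rounded to 2 significant figures: 7.9 mm.

7.9 mm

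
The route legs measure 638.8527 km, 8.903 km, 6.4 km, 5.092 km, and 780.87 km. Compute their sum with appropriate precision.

638.8527 km + 8.903 km + 6.4 km + 5.092 km + 780.87 km = 1440.1177 km.
Addition/subtraction keeps the fewest decimal places: 638.8527 → 4 decimal places, 8.903 → 3 decimal places, 6.4 → 1 decimal place, 5.092 → 3 decimal places, 780.87 → 2 decimal places; limit is 1.
Rounded to 1 decimal place: 1440.1 km.

1440.1 km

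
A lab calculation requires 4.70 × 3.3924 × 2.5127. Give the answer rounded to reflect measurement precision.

40.1

4.70 × 3.3924 × 2.5127 = 40.063192356
Multiplication/division keeps the fewest significant figures: 4.70 → 3 s.f., 3.3924 → 5 s.f., 2.5127 → 5 s.f.; limit is 3.
Rounded to 3 significant figures: 40.1.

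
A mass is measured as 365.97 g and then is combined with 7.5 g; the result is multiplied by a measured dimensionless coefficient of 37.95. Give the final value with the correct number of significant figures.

1.417 × 10^4 g

365.97 g + 7.5 g = 373.47 g; the sum is limited to 1 decimal place (4 s.f.).
Carrying full precision, 373.47 × 37.95 = 14173.1865 g; 37.95 has 4 s.f., so the result keeps min(4, 4) = 4 s.f.
Rounded to 4 significant figures: 1.417 × 10^4 g.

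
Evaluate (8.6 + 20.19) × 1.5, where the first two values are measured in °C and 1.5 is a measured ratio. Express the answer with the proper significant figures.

8.6 °C + 20.19 °C = 28.79 °C; the sum is limited to 1 decimal place (3 s.f.).
Carrying full precision, 28.79 × 1.5 = 43.185 °C; 1.5 has 2 s.f., so the result keeps min(3, 2) = 2 s.f.
Rounded to 2 significant figures: 43 °C.

43 °C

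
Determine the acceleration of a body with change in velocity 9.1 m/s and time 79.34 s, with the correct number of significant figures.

0.11 m/s²

acceleration = 9.1 m/s ÷ 79.34 s = 0.114696244013… m/s².
9.1 has 2 significant figures; 79.34 has 4.
Division/multiplication keeps the fewest: 2 significant figures.
Rounded: 0.11 m/s².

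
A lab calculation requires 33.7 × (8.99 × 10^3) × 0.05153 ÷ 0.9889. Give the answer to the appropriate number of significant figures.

1.58 × 10^4

33.7 × (8.99 × 10^3) × 0.05153 ÷ 0.9889 = 15786.9181818…
Multiplication/division keeps the fewest significant figures: 33.7 → 3 s.f., 8.99 × 10^3 → 3 s.f., 0.05153 → 4 s.f., 0.9889 → 4 s.f.; limit is 3.
Rounded to 3 significant figures: 1.58 × 10^4.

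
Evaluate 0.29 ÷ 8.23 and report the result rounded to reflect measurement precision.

0.29 ÷ 8.23 = 0.0352369380316…
Multiplication/division keeps the fewest significant figures: 0.29 → 2 s.f., 8.23 → 3 s.f.; limit is 2.
Rounded to 2 significant figures: 0.035.

0.035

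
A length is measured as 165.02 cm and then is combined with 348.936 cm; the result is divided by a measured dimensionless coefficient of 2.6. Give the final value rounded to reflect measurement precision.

165.02 cm + 348.936 cm = 513.956 cm; the sum is limited to 2 decimal places (5 s.f.).
Carrying full precision, 513.956 ÷ 2.6 = 197.675384615… cm; 2.6 has 2 s.f., so the result keeps min(5, 2) = 2 s.f.
Rounded to 2 significant figures: 2.0 × 10² cm.

2.0 × 10² cm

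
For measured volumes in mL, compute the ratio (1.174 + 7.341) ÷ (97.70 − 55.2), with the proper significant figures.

0.200

1.174 + 7.341 = 8.515, limited to 3 d.p. → 4 s.f.; 97.70 − 55.2 = 42.50, limited to 1 d.p. → 3 s.f.
Carrying full precision, 8.515 ÷ 42.50 = 0.200352941176…; keep min(4, 3) = 3 s.f.
Rounded to 3 significant figures: 0.200.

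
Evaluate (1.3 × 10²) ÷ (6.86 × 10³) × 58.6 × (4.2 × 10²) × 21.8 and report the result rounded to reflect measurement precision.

1.0 × 10⁴

(1.3 × 10²) ÷ (6.86 × 10³) × 58.6 × (4.2 × 10²) × 21.8 = 10167.6979592…
Multiplication/division keeps the fewest significant figures: 1.3 × 10² → 2 s.f., 6.86 × 10³ → 3 s.f., 58.6 → 3 s.f., 4.2 × 10² → 2 s.f., 21.8 → 3 s.f.; limit is 2.
Rounded to 2 significant figures: 1.0 × 10⁴.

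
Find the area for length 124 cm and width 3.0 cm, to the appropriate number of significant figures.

area = 124 cm × 3.0 cm = 372 cm².
124 has 3 significant figures; 3.0 has 2.
Division/multiplication keeps the fewest: 2 significant figures.
Rounded: 3.7 × 10^2 cm².

3.7 × 10^2 cm²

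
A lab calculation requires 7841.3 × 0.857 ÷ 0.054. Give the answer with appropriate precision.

1.2 × 10^5

7841.3 × 0.857 ÷ 0.054 = 124444.335185…
Multiplication/division keeps the fewest significant figures: 7841.3 → 5 s.f., 0.857 → 3 s.f., 0.054 → 2 s.f.; limit is 2.
Rounded to 2 significant figures: 1.2 × 10^5.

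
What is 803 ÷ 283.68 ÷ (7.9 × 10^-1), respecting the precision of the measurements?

803 ÷ 283.68 ÷ (7.9 × 10^-1) = 3.5831066561…
Multiplication/division keeps the fewest significant figures: 803 → 3 s.f., 283.68 → 5 s.f., 7.9 × 10^-1 → 2 s.f.; limit is 2.
Rounded to 2 significant figures: 3.6.

3.6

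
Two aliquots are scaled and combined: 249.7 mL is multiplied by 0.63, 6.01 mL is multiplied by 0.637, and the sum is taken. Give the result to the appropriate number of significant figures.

1.6 × 10² mL

249.7 × 0.63 = 157.311 → 1.6 × 10² mL (2 s.f., last digit at the 10^1 place).
6.01 × 0.637 = 3.82837 → 3.83 mL (3 s.f., last digit at the 10^-2 place).
Sum: 161.13937 mL; keep the coarser place, 10^1.
Result: 1.6 × 10² mL.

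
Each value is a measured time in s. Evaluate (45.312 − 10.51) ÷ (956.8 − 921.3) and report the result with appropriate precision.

0.980

45.312 − 10.51 = 34.802, limited to 2 d.p. → 4 s.f.; 956.8 − 921.3 = 35.5, limited to 1 d.p. → 3 s.f.
Carrying full precision, 34.802 ÷ 35.5 = 0.980338028169…; keep min(4, 3) = 3 s.f.
Rounded to 3 significant figures: 0.980.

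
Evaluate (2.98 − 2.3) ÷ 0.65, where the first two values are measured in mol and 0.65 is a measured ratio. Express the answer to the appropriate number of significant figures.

1 mol

2.98 mol − 2.3 mol = 0.68 mol; the difference is limited to 1 decimal place (1 s.f.).
Carrying full precision, 0.68 ÷ 0.65 = 1.04615384615… mol; 0.65 has 2 s.f., so the result keeps min(1, 2) = 1 s.f.
Rounded to 1 significant figure: 1 mol.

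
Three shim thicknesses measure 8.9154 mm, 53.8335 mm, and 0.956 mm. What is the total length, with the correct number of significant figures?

63.705 mm

8.9154 mm + 53.8335 mm + 0.956 mm = 63.7049 mm.
Addition/subtraction keeps the fewest decimal places: 8.9154 → 4 decimal places, 53.8335 → 4 decimal places, 0.956 → 3 decimal places; limit is 3.
Rounded to 3 decimal places: 63.705 mm.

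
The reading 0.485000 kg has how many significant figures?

6

0.485000: leading zeros are not significant; trailing zeros after a decimal point are significant.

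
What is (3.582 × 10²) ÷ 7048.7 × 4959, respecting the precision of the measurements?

252.0

(3.582 × 10²) ÷ 7048.7 × 4959 = 252.005873423…
Multiplication/division keeps the fewest significant figures: 3.582 × 10² → 4 s.f., 7048.7 → 5 s.f., 4959 → 4 s.f.; limit is 4.
Rounded to 4 significant figures: 252.0.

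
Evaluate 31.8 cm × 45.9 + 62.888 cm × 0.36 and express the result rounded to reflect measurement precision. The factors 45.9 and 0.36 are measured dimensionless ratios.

1.48 × 10³ cm

31.8 × 45.9 = 1459.62 → 1.46 × 10³ cm (3 s.f., last digit at the 10^1 place).
62.888 × 0.36 = 22.63968 → 23 cm (2 s.f., last digit at the 10^0 place).
Sum: 1482.25968 cm; keep the coarser place, 10^1.
Result: 1.48 × 10³ cm.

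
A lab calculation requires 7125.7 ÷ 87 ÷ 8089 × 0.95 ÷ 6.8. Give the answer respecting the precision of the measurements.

7125.7 ÷ 87 ÷ 8089 × 0.95 ÷ 6.8 = 0.00141458203617…
Multiplication/division keeps the fewest significant figures: 7125.7 → 5 s.f., 87 → 2 s.f., 8089 → 4 s.f., 0.95 → 2 s.f., 6.8 → 2 s.f.; limit is 2.
Rounded to 2 significant figures: 0.0014.

0.0014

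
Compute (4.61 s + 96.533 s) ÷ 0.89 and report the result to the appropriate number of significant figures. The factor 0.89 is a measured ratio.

4.61 s + 96.533 s = 101.143 s; the sum is limited to 2 decimal places (5 s.f.).
Carrying full precision, 101.143 ÷ 0.89 = 113.643820225… s; 0.89 has 2 s.f., so the result keeps min(5, 2) = 2 s.f.
Rounded to 2 significant figures: 1.1 × 10^2 s.

1.1 × 10^2 s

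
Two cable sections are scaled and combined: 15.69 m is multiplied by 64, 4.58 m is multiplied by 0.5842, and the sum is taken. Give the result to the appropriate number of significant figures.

1.0 × 10^3 m

15.69 × 64 = 1004.16 → 1.0 × 10^3 m (2 s.f., last digit at the 10^2 place).
4.58 × 0.5842 = 2.675636 → 2.68 m (3 s.f., last digit at the 10^-2 place).
Sum: 1006.835636 m; keep the coarser place, 10^2.
Result: 1.0 × 10^3 m.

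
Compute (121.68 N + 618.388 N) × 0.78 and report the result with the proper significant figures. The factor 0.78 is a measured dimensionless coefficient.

5.8 × 10² N

121.68 N + 618.388 N = 740.068 N; the sum is limited to 2 decimal places (5 s.f.).
Carrying full precision, 740.068 × 0.78 = 577.25304 N; 0.78 has 2 s.f., so the result keeps min(5, 2) = 2 s.f.
Rounded to 2 significant figures: 5.8 × 10² N.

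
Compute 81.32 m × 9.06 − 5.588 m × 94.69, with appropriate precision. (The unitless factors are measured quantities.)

81.32 × 9.06 = 736.7592 → 737 m (3 s.f., last digit at the 10^0 place).
5.588 × 94.69 = 529.12772 → 529.1 m (4 s.f., last digit at the 10^-1 place).
Difference: 207.63148 m; keep the coarser place, 10^0.
Result: 208 m.

208 m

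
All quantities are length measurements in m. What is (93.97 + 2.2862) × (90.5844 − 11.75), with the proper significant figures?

7588 m²

93.97 + 2.2862 = 96.2562, limited to 2 d.p. → 4 s.f.; 90.5844 − 11.75 = 78.8344, limited to 2 d.p. → 4 s.f.
Carrying full precision, 96.2562 × 78.8344 = 7588.29977328; keep min(4, 4) = 4 s.f.
Rounded to 4 significant figures: 7588 m².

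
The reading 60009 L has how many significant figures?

5

60009: zeros between nonzero digits are significant.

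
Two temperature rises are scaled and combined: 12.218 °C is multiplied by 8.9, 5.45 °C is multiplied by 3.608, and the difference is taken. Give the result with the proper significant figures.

12.218 × 8.9 = 108.7402 → 1.1 × 10^2 °C (2 s.f., last digit at the 10^1 place).
5.45 × 3.608 = 19.6636 → 19.7 °C (3 s.f., last digit at the 10^-1 place).
Difference: 89.0766 °C; keep the coarser place, 10^1.
Result: 9 × 10^1 °C.

9 × 10^1 °C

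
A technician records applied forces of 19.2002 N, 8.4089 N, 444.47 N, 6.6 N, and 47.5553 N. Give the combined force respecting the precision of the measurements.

19.2002 N + 8.4089 N + 444.47 N + 6.6 N + 47.5553 N = 526.2344 N.
Addition/subtraction keeps the fewest decimal places: 19.2002 → 4 decimal places, 8.4089 → 4 decimal places, 444.47 → 2 decimal places, 6.6 → 1 decimal place, 47.5553 → 4 decimal places; limit is 1.
Rounded to 1 decimal place: 526.2 N.

526.2 N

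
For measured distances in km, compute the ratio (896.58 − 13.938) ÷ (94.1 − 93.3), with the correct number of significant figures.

896.58 − 13.938 = 882.642, limited to 2 d.p. → 5 s.f.; 94.1 − 93.3 = 0.8, limited to 1 d.p. → 1 s.f.
Carrying full precision, 882.642 ÷ 0.8 = 1103.3025; keep min(5, 1) = 1 s.f.
Rounded to 1 significant figure: 1 × 10^3.

1 × 10^3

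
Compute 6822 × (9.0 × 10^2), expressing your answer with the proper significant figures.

6.1 × 10^6

6822 × (9.0 × 10^2) = 6139800
Multiplication/division keeps the fewest significant figures: 6822 → 4 s.f., 9.0 × 10^2 → 2 s.f.; limit is 2.
Rounded to 2 significant figures: 6.1 × 10^6.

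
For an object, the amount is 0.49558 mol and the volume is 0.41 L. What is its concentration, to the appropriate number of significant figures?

1.2 mol/L

concentration = 0.49558 mol ÷ 0.41 L = 1.20873170732… mol/L.
0.49558 has 5 significant figures; 0.41 has 2.
Division/multiplication keeps the fewest: 2 significant figures.
Rounded: 1.2 mol/L.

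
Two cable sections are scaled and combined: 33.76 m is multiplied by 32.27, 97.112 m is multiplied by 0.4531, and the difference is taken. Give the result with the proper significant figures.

33.76 × 32.27 = 1089.4352 → 1089 m (4 s.f., last digit at the 10^0 place).
97.112 × 0.4531 = 44.0014472 → 44.00 m (4 s.f., last digit at the 10^-2 place).
Difference: 1045.4337528 m; keep the coarser place, 10^0.
Result: 1045 m.

1045 m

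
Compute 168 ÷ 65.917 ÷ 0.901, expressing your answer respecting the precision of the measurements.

168 ÷ 65.917 ÷ 0.901 = 2.82870108555…
Multiplication/division keeps the fewest significant figures: 168 → 3 s.f., 65.917 → 5 s.f., 0.901 → 3 s.f.; limit is 3.
Rounded to 3 significant figures: 2.83.

2.83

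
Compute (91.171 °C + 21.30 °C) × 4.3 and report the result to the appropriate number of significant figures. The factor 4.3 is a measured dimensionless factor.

4.8 × 10² °C

91.171 °C + 21.30 °C = 112.471 °C; the sum is limited to 2 decimal places (5 s.f.).
Carrying full precision, 112.471 × 4.3 = 483.6253 °C; 4.3 has 2 s.f., so the result keeps min(5, 2) = 2 s.f.
Rounded to 2 significant figures: 4.8 × 10² °C.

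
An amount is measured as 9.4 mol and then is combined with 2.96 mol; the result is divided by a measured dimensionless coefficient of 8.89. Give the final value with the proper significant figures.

9.4 mol + 2.96 mol = 12.36 mol; the sum is limited to 1 decimal place (3 s.f.).
Carrying full precision, 12.36 ÷ 8.89 = 1.39032620922… mol; 8.89 has 3 s.f., so the result keeps min(3, 3) = 3 s.f.
Rounded to 3 significant figures: 1.39 mol.

1.39 mol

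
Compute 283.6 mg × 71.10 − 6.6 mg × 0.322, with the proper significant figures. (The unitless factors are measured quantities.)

2.016 × 10⁴ mg

283.6 × 71.10 = 20163.96 → 2.016 × 10⁴ mg (4 s.f., last digit at the 10^1 place).
6.6 × 0.322 = 2.1252 → 2.1 mg (2 s.f., last digit at the 10^-1 place).
Difference: 20161.8348 mg; keep the coarser place, 10^1.
Result: 2.016 × 10⁴ mg.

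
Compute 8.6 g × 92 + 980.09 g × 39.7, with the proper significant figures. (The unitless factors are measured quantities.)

8.6 × 92 = 791.2 → 7.9 × 10² g (2 s.f., last digit at the 10^1 place).
980.09 × 39.7 = 38909.573 → 3.89 × 10⁴ g (3 s.f., last digit at the 10^2 place).
Sum: 39700.773 g; keep the coarser place, 10^2.
Result: 3.97 × 10⁴ g.

3.97 × 10⁴ g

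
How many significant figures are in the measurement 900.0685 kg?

900.0685: zeros between nonzero digits are significant.

7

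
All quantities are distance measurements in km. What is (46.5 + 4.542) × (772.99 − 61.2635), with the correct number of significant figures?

3.63 × 10⁴ km²

46.5 + 4.542 = 51.042, limited to 1 d.p. → 3 s.f.; 772.99 − 61.2635 = 711.7265, limited to 2 d.p. → 5 s.f.
Carrying full precision, 51.042 × 711.7265 = 36327.944013; keep min(3, 5) = 3 s.f.
Rounded to 3 significant figures: 3.63 × 10⁴ km².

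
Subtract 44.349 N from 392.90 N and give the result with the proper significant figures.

348.55 N

392.90 N − 44.349 N = 348.551 N.
Addition/subtraction keeps the fewest decimal places: 392.90 → 2 decimal places, 44.349 → 3 decimal places; limit is 2.
Rounded to 2 decimal places: 348.55 N.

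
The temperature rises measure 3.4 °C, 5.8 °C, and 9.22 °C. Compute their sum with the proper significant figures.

3.4 °C + 5.8 °C + 9.22 °C = 18.42 °C.
Addition/subtraction keeps the fewest decimal places: 3.4 → 1 decimal place, 5.8 → 1 decimal place, 9.22 → 2 decimal places; limit is 1.
Rounded to 1 decimal place: 18.4 °C.

18.4 °C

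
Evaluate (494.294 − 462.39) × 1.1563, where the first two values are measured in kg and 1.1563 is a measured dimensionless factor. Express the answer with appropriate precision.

494.294 kg − 462.39 kg = 31.904 kg; the difference is limited to 2 decimal places (4 s.f.).
Carrying full precision, 31.904 × 1.1563 = 36.8905952 kg; 1.1563 has 5 s.f., so the result keeps min(4, 5) = 4 s.f.
Rounded to 4 significant figures: 36.89 kg.

36.89 kg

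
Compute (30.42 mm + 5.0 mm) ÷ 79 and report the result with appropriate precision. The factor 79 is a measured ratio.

0.45 mm

30.42 mm + 5.0 mm = 35.42 mm; the sum is limited to 1 decimal place (3 s.f.).
Carrying full precision, 35.42 ÷ 79 = 0.44835443038… mm; 79 has 2 s.f., so the result keeps min(3, 2) = 2 s.f.
Rounded to 2 significant figures: 0.45 mm.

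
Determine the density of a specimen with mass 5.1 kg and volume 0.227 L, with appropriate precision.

22 kg/L

density = 5.1 kg ÷ 0.227 L = 22.4669603524… kg/L.
5.1 has 2 significant figures; 0.227 has 3.
Division/multiplication keeps the fewest: 2 significant figures.
Rounded: 22 kg/L.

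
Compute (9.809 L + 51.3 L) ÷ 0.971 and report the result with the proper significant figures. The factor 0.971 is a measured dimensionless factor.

62.9 L

9.809 L + 51.3 L = 61.109 L; the sum is limited to 1 decimal place (3 s.f.).
Carrying full precision, 61.109 ÷ 0.971 = 62.9340885685… L; 0.971 has 3 s.f., so the result keeps min(3, 3) = 3 s.f.
Rounded to 3 significant figures: 62.9 L.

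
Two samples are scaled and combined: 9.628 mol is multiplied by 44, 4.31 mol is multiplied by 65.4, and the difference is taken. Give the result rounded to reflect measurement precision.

1.4 × 10² mol

9.628 × 44 = 423.632 → 4.2 × 10² mol (2 s.f., last digit at the 10^1 place).
4.31 × 65.4 = 281.874 → 2.82 × 10² mol (3 s.f., last digit at the 10^0 place).
Difference: 141.758 mol; keep the coarser place, 10^1.
Result: 1.4 × 10² mol.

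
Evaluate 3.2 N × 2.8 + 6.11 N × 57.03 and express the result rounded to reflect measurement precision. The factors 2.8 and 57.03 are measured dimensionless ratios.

3.2 × 2.8 = 8.96 → 9.0 N (2 s.f., last digit at the 10^-1 place).
6.11 × 57.03 = 348.4533 → 348 N (3 s.f., last digit at the 10^0 place).
Sum: 357.4133 N; keep the coarser place, 10^0.
Result: 357 N.

357 N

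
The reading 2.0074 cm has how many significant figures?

2.0074: zeros between nonzero digits are significant.

5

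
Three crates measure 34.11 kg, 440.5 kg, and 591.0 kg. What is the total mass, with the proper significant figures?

34.11 kg + 440.5 kg + 591.0 kg = 1065.61 kg.
Addition/subtraction keeps the fewest decimal places: 34.11 → 2 decimal places, 440.5 → 1 decimal place, 591.0 → 1 decimal place; limit is 1.
Rounded to 1 decimal place: 1065.6 kg.

1065.6 kg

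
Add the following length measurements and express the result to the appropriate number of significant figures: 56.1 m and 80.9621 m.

56.1 m + 80.9621 m = 137.0621 m.
Addition/subtraction keeps the fewest decimal places: 56.1 → 1 decimal place, 80.9621 → 4 decimal places; limit is 1.
Rounded to 1 decimal place: 1.371 × 10² m.

1.371 × 10² m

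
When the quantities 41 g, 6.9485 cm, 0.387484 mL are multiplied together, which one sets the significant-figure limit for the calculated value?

41 g

41 g → 2 s.f.; 6.9485 cm → 5 s.f.; 0.387484 mL → 6 s.f.
The fewest is 2 significant figures, from 41 g.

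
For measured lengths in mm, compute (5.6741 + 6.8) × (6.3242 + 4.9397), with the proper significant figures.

5.6741 + 6.8 = 12.4741, limited to 1 d.p. → 3 s.f.; 6.3242 + 4.9397 = 11.2639, limited to 4 d.p. → 6 s.f.
Carrying full precision, 12.4741 × 11.2639 = 140.50701499; keep min(3, 6) = 3 s.f.
Rounded to 3 significant figures: 141 mm².

141 mm²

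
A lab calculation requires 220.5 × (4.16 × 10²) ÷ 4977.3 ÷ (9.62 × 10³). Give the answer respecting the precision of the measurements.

220.5 × (4.16 × 10²) ÷ 4977.3 ÷ (9.62 × 10³) = 0.00191572441588…
Multiplication/division keeps the fewest significant figures: 220.5 → 4 s.f., 4.16 × 10² → 3 s.f., 4977.3 → 5 s.f., 9.62 × 10³ → 3 s.f.; limit is 3.
Rounded to 3 significant figures: 0.00192.

0.00192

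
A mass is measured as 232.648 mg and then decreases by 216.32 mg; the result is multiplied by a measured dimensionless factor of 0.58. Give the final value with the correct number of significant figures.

232.648 mg − 216.32 mg = 16.328 mg; the difference is limited to 2 decimal places (4 s.f.).
Carrying full precision, 16.328 × 0.58 = 9.47024 mg; 0.58 has 2 s.f., so the result keeps min(4, 2) = 2 s.f.
Rounded to 2 significant figures: 9.5 mg.

9.5 mg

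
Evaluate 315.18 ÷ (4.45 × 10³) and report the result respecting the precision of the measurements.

315.18 ÷ (4.45 × 10³) = 0.0708269662921…
Multiplication/division keeps the fewest significant figures: 315.18 → 5 s.f., 4.45 × 10³ → 3 s.f.; limit is 3.
Rounded to 3 significant figures: 0.0708.

0.0708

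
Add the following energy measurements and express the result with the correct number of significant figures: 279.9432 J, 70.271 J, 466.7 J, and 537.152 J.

1354.1 J

279.9432 J + 70.271 J + 466.7 J + 537.152 J = 1354.0662 J.
Addition/subtraction keeps the fewest decimal places: 279.9432 → 4 decimal places, 70.271 → 3 decimal places, 466.7 → 1 decimal place, 537.152 → 3 decimal places; limit is 1.
Rounded to 1 decimal place: 1354.1 J.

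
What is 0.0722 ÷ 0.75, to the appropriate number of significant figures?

0.0722 ÷ 0.75 = 0.0962666666667…
Multiplication/division keeps the fewest significant figures: 0.0722 → 3 s.f., 0.75 → 2 s.f.; limit is 2.
Rounded to 2 significant figures: 0.096.

0.096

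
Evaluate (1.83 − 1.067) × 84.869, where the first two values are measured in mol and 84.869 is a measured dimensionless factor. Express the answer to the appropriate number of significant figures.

1.83 mol − 1.067 mol = 0.763 mol; the difference is limited to 2 decimal places (2 s.f.).
Carrying full precision, 0.763 × 84.869 = 64.755047 mol; 84.869 has 5 s.f., so the result keeps min(2, 5) = 2 s.f.
Rounded to 2 significant figures: 65 mol.

65 mol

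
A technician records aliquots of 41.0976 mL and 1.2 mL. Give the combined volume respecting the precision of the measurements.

41.0976 mL + 1.2 mL = 42.2976 mL.
Addition/subtraction keeps the fewest decimal places: 41.0976 → 4 decimal places, 1.2 → 1 decimal place; limit is 1.
Rounded to 1 decimal place: 42.3 mL.

42.3 mL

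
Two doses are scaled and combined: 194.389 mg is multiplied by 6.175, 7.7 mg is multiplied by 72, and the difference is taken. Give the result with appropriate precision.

6.5 × 10² mg

194.389 × 6.175 = 1200.352075 → 1.200 × 10³ mg (4 s.f., last digit at the 10^0 place).
7.7 × 72 = 554.4 → 5.5 × 10² mg (2 s.f., last digit at the 10^1 place).
Difference: 645.952075 mg; keep the coarser place, 10^1.
Result: 6.5 × 10² mg.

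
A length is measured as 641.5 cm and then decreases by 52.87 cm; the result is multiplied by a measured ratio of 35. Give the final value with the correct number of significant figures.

641.5 cm − 52.87 cm = 588.63 cm; the difference is limited to 1 decimal place (4 s.f.).
Carrying full precision, 588.63 × 35 = 20602.05 cm; 35 has 2 s.f., so the result keeps min(4, 2) = 2 s.f.
Rounded to 2 significant figures: 2.1 × 10^4 cm.

2.1 × 10^4 cm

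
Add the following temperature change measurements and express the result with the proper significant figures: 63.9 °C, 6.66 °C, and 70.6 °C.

63.9 °C + 6.66 °C + 70.6 °C = 141.16 °C.
Addition/subtraction keeps the fewest decimal places: 63.9 → 1 decimal place, 6.66 → 2 decimal places, 70.6 → 1 decimal place; limit is 1.
Rounded to 1 decimal place: 141.2 °C.

141.2 °C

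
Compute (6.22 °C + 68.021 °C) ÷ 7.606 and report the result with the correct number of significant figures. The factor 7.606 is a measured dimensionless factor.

9.761 °C

6.22 °C + 68.021 °C = 74.241 °C; the sum is limited to 2 decimal places (4 s.f.).
Carrying full precision, 74.241 ÷ 7.606 = 9.76084669997… °C; 7.606 has 4 s.f., so the result keeps min(4, 4) = 4 s.f.
Rounded to 4 significant figures: 9.761 °C.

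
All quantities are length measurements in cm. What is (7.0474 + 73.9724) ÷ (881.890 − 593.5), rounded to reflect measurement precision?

7.0474 + 73.9724 = 81.0198, limited to 4 d.p. → 6 s.f.; 881.890 − 593.5 = 288.390, limited to 1 d.p. → 4 s.f.
Carrying full precision, 81.0198 ÷ 288.390 = 0.280938312702…; keep min(6, 4) = 4 s.f.
Rounded to 4 significant figures: 0.2809.

0.2809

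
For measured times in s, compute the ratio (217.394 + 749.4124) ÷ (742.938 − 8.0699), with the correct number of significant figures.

217.394 + 749.4124 = 966.8064, limited to 3 d.p. → 6 s.f.; 742.938 − 8.0699 = 734.8681, limited to 3 d.p. → 6 s.f.
Carrying full precision, 966.8064 ÷ 734.8681 = 1.31561895257…; keep min(6, 6) = 6 s.f.
Rounded to 6 significant figures: 1.31562.

1.31562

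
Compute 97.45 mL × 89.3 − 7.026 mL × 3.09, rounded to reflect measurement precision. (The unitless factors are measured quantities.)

8.68 × 10³ mL

97.45 × 89.3 = 8702.285 → 8.70 × 10³ mL (3 s.f., last digit at the 10^1 place).
7.026 × 3.09 = 21.71034 → 21.7 mL (3 s.f., last digit at the 10^-1 place).
Difference: 8680.57466 mL; keep the coarser place, 10^1.
Result: 8.68 × 10³ mL.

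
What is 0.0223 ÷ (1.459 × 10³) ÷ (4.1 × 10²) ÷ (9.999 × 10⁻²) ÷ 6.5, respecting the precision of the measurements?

5.7 × 10⁻⁸

0.0223 ÷ (1.459 × 10³) ÷ (4.1 × 10²) ÷ (9.999 × 10⁻²) ÷ 6.5 = 5.73582363798 × 10^-8…
Multiplication/division keeps the fewest significant figures: 0.0223 → 3 s.f., 1.459 × 10³ → 4 s.f., 4.1 × 10² → 2 s.f., 9.999 × 10⁻² → 4 s.f., 6.5 → 2 s.f.; limit is 2.
Rounded to 2 significant figures: 5.7 × 10⁻⁸.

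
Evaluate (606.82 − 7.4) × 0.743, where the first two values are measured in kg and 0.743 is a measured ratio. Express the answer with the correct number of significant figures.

445 kg

606.82 kg − 7.4 kg = 599.42 kg; the difference is limited to 1 decimal place (4 s.f.).
Carrying full precision, 599.42 × 0.743 = 445.36906 kg; 0.743 has 3 s.f., so the result keeps min(4, 3) = 3 s.f.
Rounded to 3 significant figures: 445 kg.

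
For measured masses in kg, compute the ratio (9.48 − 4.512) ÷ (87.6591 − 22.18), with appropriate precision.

9.48 − 4.512 = 4.968, limited to 2 d.p. → 3 s.f.; 87.6591 − 22.18 = 65.4791, limited to 2 d.p. → 4 s.f.
Carrying full precision, 4.968 ÷ 65.4791 = 0.0758715376357…; keep min(3, 4) = 3 s.f.
Rounded to 3 significant figures: 0.0759.

0.0759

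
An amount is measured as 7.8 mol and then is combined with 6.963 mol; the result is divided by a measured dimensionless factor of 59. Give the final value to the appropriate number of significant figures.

0.25 mol

7.8 mol + 6.963 mol = 14.763 mol; the sum is limited to 1 decimal place (3 s.f.).
Carrying full precision, 14.763 ÷ 59 = 0.250220338983… mol; 59 has 2 s.f., so the result keeps min(3, 2) = 2 s.f.
Rounded to 2 significant figures: 0.25 mol.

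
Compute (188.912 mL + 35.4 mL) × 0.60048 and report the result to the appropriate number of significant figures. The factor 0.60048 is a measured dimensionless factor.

134.7 mL

188.912 mL + 35.4 mL = 224.312 mL; the sum is limited to 1 decimal place (4 s.f.).
Carrying full precision, 224.312 × 0.60048 = 134.69486976 mL; 0.60048 has 5 s.f., so the result keeps min(4, 5) = 4 s.f.
Rounded to 4 significant figures: 134.7 mL.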